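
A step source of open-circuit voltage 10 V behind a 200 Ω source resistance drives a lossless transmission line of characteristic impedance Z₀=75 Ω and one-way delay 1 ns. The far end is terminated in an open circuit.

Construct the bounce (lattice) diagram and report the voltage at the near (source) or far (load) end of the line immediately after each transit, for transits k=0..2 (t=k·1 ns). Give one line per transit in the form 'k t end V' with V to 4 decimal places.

0 0 source 2.7273
1 1 load 5.4545
2 2 source 6.6942

Γ_L=1.000000, Γ_S=0.454545; launch V₁=10·75/275=2.727273
k=0 src: V=2.7273
k=1 load: inc=2.727273, refl=2.727273·1.000000=2.7273; V=0.000000+2.727273+2.727273=5.4545
k=2 src: inc=2.727273, refl=2.727273·0.454545=1.2397; V=2.727273+2.727273+1.239669=6.6942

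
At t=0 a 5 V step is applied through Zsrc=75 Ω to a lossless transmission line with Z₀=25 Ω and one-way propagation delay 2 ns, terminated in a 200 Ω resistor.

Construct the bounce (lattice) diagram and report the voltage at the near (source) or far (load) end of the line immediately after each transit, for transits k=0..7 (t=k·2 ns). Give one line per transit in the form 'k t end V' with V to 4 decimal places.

0 0 source 1.2500
1 2 load 2.2222
2 4 source 2.7083
3 6 load 3.0864
4 8 source 3.2755
5 10 load 3.4225
6 12 source 3.4960
7 14 load 3.5532

Γ_L=0.777778, Γ_S=0.500000; launch V₁=5·25/100=1.250000
k=0 src: V=1.2500
k=1 load: inc=1.250000, refl=1.250000·0.777778=0.9722; V=0.000000+1.250000+0.972222=2.2222
k=2 src: inc=0.972222, refl=0.972222·0.500000=0.4861; V=1.250000+0.972222+0.486111=2.7083
k=3 load: inc=0.486111, refl=0.486111·0.777778=0.3781; V=2.222222+0.486111+0.378086=3.0864
k=4 src: inc=0.378086, refl=0.378086·0.500000=0.1890; V=2.708333+0.378086+0.189043=3.2755
k=5 load: inc=0.189043, refl=0.189043·0.777778=0.1470; V=3.086420+0.189043+0.147034=3.4225
k=6 src: inc=0.147034, refl=0.147034·0.500000=0.0735; V=3.275463+0.147034+0.073517=3.4960
k=7 load: inc=0.073517, refl=0.073517·0.777778=0.0572; V=3.422497+0.073517+0.057180=3.5532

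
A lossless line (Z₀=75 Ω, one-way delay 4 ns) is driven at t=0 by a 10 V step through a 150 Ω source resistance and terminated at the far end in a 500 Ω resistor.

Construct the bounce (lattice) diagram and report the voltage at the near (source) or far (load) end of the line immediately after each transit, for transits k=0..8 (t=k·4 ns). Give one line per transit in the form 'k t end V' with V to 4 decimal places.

Γ_L=0.739130, Γ_S=0.333333; launch V₁=10·75/225=3.333333
k=0 src: V=3.3333
k=1 load: inc=3.333333, refl=3.333333·0.739130=2.4638; V=0.000000+3.333333+2.463768=5.7971
k=2 src: inc=2.463768, refl=2.463768·0.333333=0.8213; V=3.333333+2.463768+0.821256=6.6184
k=3 load: inc=0.821256, refl=0.821256·0.739130=0.6070; V=5.797101+0.821256+0.607015=7.2254
k=4 src: inc=0.607015, refl=0.607015·0.333333=0.2023; V=6.618357+0.607015+0.202338=7.4277
k=5 load: inc=0.202338, refl=0.202338·0.739130=0.1496; V=7.225373+0.202338+0.149555=7.5773
k=6 src: inc=0.149555, refl=0.149555·0.333333=0.0499; V=7.427711+0.149555+0.049852=7.6271
k=7 load: inc=0.049852, refl=0.049852·0.739130=0.0368; V=7.577266+0.049852+0.036847=7.6640
k=8 src: inc=0.036847, refl=0.036847·0.333333=0.0123; V=7.627117+0.036847+0.012282=7.6762

0 0 source 3.3333
1 4 load 5.7971
2 8 source 6.6184
3 12 load 7.2254
4 16 source 7.4277
5 20 load 7.5773
6 24 source 7.6271
7 28 load 7.6640
8 32 source 7.6762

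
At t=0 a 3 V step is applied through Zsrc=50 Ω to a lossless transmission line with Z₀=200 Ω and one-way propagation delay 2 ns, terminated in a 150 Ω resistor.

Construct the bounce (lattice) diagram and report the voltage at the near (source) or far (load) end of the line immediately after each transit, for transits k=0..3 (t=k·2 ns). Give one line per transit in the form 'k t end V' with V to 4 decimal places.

Γ_L=-0.142857, Γ_S=-0.600000; launch V₁=3·200/250=2.400000
k=0 src: V=2.4000
k=1 load: inc=2.400000, refl=2.400000·-0.142857=-0.3429; V=0.000000+2.400000+-0.342857=2.0571
k=2 src: inc=-0.342857, refl=-0.342857·-0.600000=0.2057; V=2.400000+-0.342857+0.205714=2.2629
k=3 load: inc=0.205714, refl=0.205714·-0.142857=-0.0294; V=2.057143+0.205714+-0.029388=2.2335

0 0 source 2.4000
1 2 load 2.0571
2 4 source 2.2629
3 6 load 2.2335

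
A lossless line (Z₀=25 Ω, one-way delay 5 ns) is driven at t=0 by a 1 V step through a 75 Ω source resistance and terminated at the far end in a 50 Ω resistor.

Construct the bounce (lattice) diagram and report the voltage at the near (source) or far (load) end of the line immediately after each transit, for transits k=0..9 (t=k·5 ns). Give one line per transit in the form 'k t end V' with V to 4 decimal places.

0 0 source 0.2500
1 5 load 0.3333
2 10 source 0.3750
3 15 load 0.3889
4 20 source 0.3958
5 25 load 0.3981
6 30 source 0.3993
7 35 load 0.3997
8 40 source 0.3999
9 45 load 0.3999

Γ_L=0.333333, Γ_S=0.500000; launch V₁=1·25/100=0.250000
k=0 src: V=0.2500
k=1 load: inc=0.250000, refl=0.250000·0.333333=0.0833; V=0.000000+0.250000+0.083333=0.3333
k=2 src: inc=0.083333, refl=0.083333·0.500000=0.0417; V=0.250000+0.083333+0.041667=0.3750
k=3 load: inc=0.041667, refl=0.041667·0.333333=0.0139; V=0.333333+0.041667+0.013889=0.3889
k=4 src: inc=0.013889, refl=0.013889·0.500000=0.0069; V=0.375000+0.013889+0.006944=0.3958
k=5 load: inc=0.006944, refl=0.006944·0.333333=0.0023; V=0.388889+0.006944+0.002315=0.3981
k=6 src: inc=0.002315, refl=0.002315·0.500000=0.0012; V=0.395833+0.002315+0.001157=0.3993
k=7 load: inc=0.001157, refl=0.001157·0.333333=0.0004; V=0.398148+0.001157+0.000386=0.3997
k=8 src: inc=0.000386, refl=0.000386·0.500000=0.0002; V=0.399306+0.000386+0.000193=0.3999
k=9 load: inc=0.000193, refl=0.000193·0.333333=0.0001; V=0.399691+0.000193+0.000064=0.3999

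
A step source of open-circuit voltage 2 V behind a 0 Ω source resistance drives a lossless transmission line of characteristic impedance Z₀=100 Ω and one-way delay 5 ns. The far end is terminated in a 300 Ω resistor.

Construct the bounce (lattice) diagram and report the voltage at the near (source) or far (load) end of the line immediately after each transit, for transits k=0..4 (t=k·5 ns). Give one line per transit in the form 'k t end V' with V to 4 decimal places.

Γ_L=0.500000, Γ_S=-1.000000; launch V₁=2·100/100=2.000000
k=0 src: V=2.0000
k=1 load: inc=2.000000, refl=2.000000·0.500000=1.0000; V=0.000000+2.000000+1.000000=3.0000
k=2 src: inc=1.000000, refl=1.000000·-1.000000=-1.0000; V=2.000000+1.000000+-1.000000=2.0000
k=3 load: inc=-1.000000, refl=-1.000000·0.500000=-0.5000; V=3.000000+-1.000000+-0.500000=1.5000
k=4 src: inc=-0.500000, refl=-0.500000·-1.000000=0.5000; V=2.000000+-0.500000+0.500000=2.0000

0 0 source 2.0000
1 5 load 3.0000
2 10 source 2.0000
3 15 load 1.5000
4 20 source 2.0000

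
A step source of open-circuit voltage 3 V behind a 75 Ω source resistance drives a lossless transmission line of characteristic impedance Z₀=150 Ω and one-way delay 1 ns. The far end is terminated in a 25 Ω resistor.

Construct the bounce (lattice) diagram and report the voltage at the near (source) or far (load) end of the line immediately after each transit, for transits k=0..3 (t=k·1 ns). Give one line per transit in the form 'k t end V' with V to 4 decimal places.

Γ_L=-0.714286, Γ_S=-0.333333; launch V₁=3·150/225=2.000000
k=0 src: V=2.0000
k=1 load: inc=2.000000, refl=2.000000·-0.714286=-1.4286; V=0.000000+2.000000+-1.428571=0.5714
k=2 src: inc=-1.428571, refl=-1.428571·-0.333333=0.4762; V=2.000000+-1.428571+0.476190=1.0476
k=3 load: inc=0.476190, refl=0.476190·-0.714286=-0.3401; V=0.571429+0.476190+-0.340136=0.7075

0 0 source 2.0000
1 1 load 0.5714
2 2 source 1.0476
3 3 load 0.7075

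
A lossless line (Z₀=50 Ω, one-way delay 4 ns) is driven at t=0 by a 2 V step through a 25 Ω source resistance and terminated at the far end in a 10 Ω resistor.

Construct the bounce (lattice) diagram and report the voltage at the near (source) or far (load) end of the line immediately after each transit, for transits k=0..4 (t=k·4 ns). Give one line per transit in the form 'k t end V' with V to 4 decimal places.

0 0 source 1.3333
1 4 load 0.4444
2 8 source 0.7407
3 12 load 0.5432
4 16 source 0.6091

Γ_L=-0.666667, Γ_S=-0.333333; launch V₁=2·50/75=1.333333
k=0 src: V=1.3333
k=1 load: inc=1.333333, refl=1.333333·-0.666667=-0.8889; V=0.000000+1.333333+-0.888889=0.4444
k=2 src: inc=-0.888889, refl=-0.888889·-0.333333=0.2963; V=1.333333+-0.888889+0.296296=0.7407
k=3 load: inc=0.296296, refl=0.296296·-0.666667=-0.1975; V=0.444444+0.296296+-0.197531=0.5432
k=4 src: inc=-0.197531, refl=-0.197531·-0.333333=0.0658; V=0.740741+-0.197531+0.065844=0.6091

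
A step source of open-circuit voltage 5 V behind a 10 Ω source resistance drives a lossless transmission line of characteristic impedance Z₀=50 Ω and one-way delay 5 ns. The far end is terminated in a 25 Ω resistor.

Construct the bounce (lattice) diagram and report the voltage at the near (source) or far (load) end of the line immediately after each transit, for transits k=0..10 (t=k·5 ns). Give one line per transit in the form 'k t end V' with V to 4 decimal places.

0 0 source 4.1667
1 5 load 2.7778
2 10 source 3.7037
3 15 load 3.3951
4 20 source 3.6008
5 25 load 3.5322
6 30 source 3.5780
7 35 load 3.5627
8 40 source 3.5729
9 45 load 3.5695
10 50 source 3.5718

Γ_L=-0.333333, Γ_S=-0.666667; launch V₁=5·50/60=4.166667
k=0 src: V=4.1667
k=1 load: inc=4.166667, refl=4.166667·-0.333333=-1.3889; V=0.000000+4.166667+-1.388889=2.7778
k=2 src: inc=-1.388889, refl=-1.388889·-0.666667=0.9259; V=4.166667+-1.388889+0.925926=3.7037
k=3 load: inc=0.925926, refl=0.925926·-0.333333=-0.3086; V=2.777778+0.925926+-0.308642=3.3951
k=4 src: inc=-0.308642, refl=-0.308642·-0.666667=0.2058; V=3.703704+-0.308642+0.205761=3.6008
k=5 load: inc=0.205761, refl=0.205761·-0.333333=-0.0686; V=3.395062+0.205761+-0.068587=3.5322
k=6 src: inc=-0.068587, refl=-0.068587·-0.666667=0.0457; V=3.600823+-0.068587+0.045725=3.5780
k=7 load: inc=0.045725, refl=0.045725·-0.333333=-0.0152; V=3.532236+0.045725+-0.015242=3.5627
k=8 src: inc=-0.015242, refl=-0.015242·-0.666667=0.0102; V=3.577961+-0.015242+0.010161=3.5729
k=9 load: inc=0.010161, refl=0.010161·-0.333333=-0.0034; V=3.562719+0.010161+-0.003387=3.5695
k=10 src: inc=-0.003387, refl=-0.003387·-0.666667=0.0023; V=3.572880+-0.003387+0.002258=3.5718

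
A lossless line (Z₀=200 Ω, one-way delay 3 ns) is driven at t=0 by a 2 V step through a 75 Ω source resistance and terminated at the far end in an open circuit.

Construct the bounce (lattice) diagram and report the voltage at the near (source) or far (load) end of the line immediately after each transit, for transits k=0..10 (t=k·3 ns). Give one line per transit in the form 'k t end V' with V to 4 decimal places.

Γ_L=1.000000, Γ_S=-0.454545; launch V₁=2·200/275=1.454545
k=0 src: V=1.4545
k=1 load: inc=1.454545, refl=1.454545·1.000000=1.4545; V=0.000000+1.454545+1.454545=2.9091
k=2 src: inc=1.454545, refl=1.454545·-0.454545=-0.6612; V=1.454545+1.454545+-0.661157=2.2479
k=3 load: inc=-0.661157, refl=-0.661157·1.000000=-0.6612; V=2.909091+-0.661157+-0.661157=1.5868
k=4 src: inc=-0.661157, refl=-0.661157·-0.454545=0.3005; V=2.247934+-0.661157+0.300526=1.8873
k=5 load: inc=0.300526, refl=0.300526·1.000000=0.3005; V=1.586777+0.300526+0.300526=2.1878
k=6 src: inc=0.300526, refl=0.300526·-0.454545=-0.1366; V=1.887303+0.300526+-0.136603=2.0512
k=7 load: inc=-0.136603, refl=-0.136603·1.000000=-0.1366; V=2.187829+-0.136603+-0.136603=1.9146
k=8 src: inc=-0.136603, refl=-0.136603·-0.454545=0.0621; V=2.051226+-0.136603+0.062092=1.9767
k=9 load: inc=0.062092, refl=0.062092·1.000000=0.0621; V=1.914623+0.062092+0.062092=2.0388
k=10 src: inc=0.062092, refl=0.062092·-0.454545=-0.0282; V=1.976715+0.062092+-0.028224=2.0106

0 0 source 1.4545
1 3 load 2.9091
2 6 source 2.2479
3 9 load 1.5868
4 12 source 1.8873
5 15 load 2.1878
6 18 source 2.0512
7 21 load 1.9146
8 24 source 1.9767
9 27 load 2.0388
10 30 source 2.0106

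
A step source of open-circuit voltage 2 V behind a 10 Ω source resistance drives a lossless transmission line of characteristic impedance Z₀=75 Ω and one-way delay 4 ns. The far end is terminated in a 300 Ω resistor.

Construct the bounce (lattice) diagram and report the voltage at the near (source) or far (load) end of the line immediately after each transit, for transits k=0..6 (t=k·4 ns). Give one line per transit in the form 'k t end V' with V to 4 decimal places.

Γ_L=0.600000, Γ_S=-0.764706; launch V₁=2·75/85=1.764706
k=0 src: V=1.7647
k=1 load: inc=1.764706, refl=1.764706·0.600000=1.0588; V=0.000000+1.764706+1.058824=2.8235
k=2 src: inc=1.058824, refl=1.058824·-0.764706=-0.8097; V=1.764706+1.058824+-0.809689=2.0138
k=3 load: inc=-0.809689, refl=-0.809689·0.600000=-0.4858; V=2.823529+-0.809689+-0.485813=1.5280
k=4 src: inc=-0.485813, refl=-0.485813·-0.764706=0.3715; V=2.013841+-0.485813+0.371504=1.8995
k=5 load: inc=0.371504, refl=0.371504·0.600000=0.2229; V=1.528028+0.371504+0.222903=2.1224
k=6 src: inc=0.222903, refl=0.222903·-0.764706=-0.1705; V=1.899532+0.222903+-0.170455=1.9520

0 0 source 1.7647
1 4 load 2.8235
2 8 source 2.0138
3 12 load 1.5280
4 16 source 1.8995
5 20 load 2.1224
6 24 source 1.9520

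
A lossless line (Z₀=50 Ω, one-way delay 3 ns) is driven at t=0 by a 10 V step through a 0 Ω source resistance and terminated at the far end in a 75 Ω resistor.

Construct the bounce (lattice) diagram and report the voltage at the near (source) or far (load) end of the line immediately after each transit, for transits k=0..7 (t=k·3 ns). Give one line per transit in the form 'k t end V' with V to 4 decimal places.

0 0 source 10.0000
1 3 load 12.0000
2 6 source 10.0000
3 9 load 9.6000
4 12 source 10.0000
5 15 load 10.0800
6 18 source 10.0000
7 21 load 9.9840

Γ_L=0.200000, Γ_S=-1.000000; launch V₁=10·50/50=10.000000
k=0 src: V=10.0000
k=1 load: inc=10.000000, refl=10.000000·0.200000=2.0000; V=0.000000+10.000000+2.000000=12.0000
k=2 src: inc=2.000000, refl=2.000000·-1.000000=-2.0000; V=10.000000+2.000000+-2.000000=10.0000
k=3 load: inc=-2.000000, refl=-2.000000·0.200000=-0.4000; V=12.000000+-2.000000+-0.400000=9.6000
k=4 src: inc=-0.400000, refl=-0.400000·-1.000000=0.4000; V=10.000000+-0.400000+0.400000=10.0000
k=5 load: inc=0.400000, refl=0.400000·0.200000=0.0800; V=9.600000+0.400000+0.080000=10.0800
k=6 src: inc=0.080000, refl=0.080000·-1.000000=-0.0800; V=10.000000+0.080000+-0.080000=10.0000
k=7 load: inc=-0.080000, refl=-0.080000·0.200000=-0.0160; V=10.080000+-0.080000+-0.016000=9.9840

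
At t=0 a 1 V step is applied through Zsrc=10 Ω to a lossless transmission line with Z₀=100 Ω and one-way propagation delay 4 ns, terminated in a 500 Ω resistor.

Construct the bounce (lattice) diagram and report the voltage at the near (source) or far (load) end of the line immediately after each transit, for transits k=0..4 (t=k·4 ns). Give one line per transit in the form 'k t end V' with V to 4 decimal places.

Γ_L=0.666667, Γ_S=-0.818182; launch V₁=1·100/110=0.909091
k=0 src: V=0.9091
k=1 load: inc=0.909091, refl=0.909091·0.666667=0.6061; V=0.000000+0.909091+0.606061=1.5152
k=2 src: inc=0.606061, refl=0.606061·-0.818182=-0.4959; V=0.909091+0.606061+-0.495868=1.0193
k=3 load: inc=-0.495868, refl=-0.495868·0.666667=-0.3306; V=1.515152+-0.495868+-0.330579=0.6887
k=4 src: inc=-0.330579, refl=-0.330579·-0.818182=0.2705; V=1.019284+-0.330579+0.270473=0.9592

0 0 source 0.9091
1 4 load 1.5152
2 8 source 1.0193
3 12 load 0.6887
4 16 source 0.9592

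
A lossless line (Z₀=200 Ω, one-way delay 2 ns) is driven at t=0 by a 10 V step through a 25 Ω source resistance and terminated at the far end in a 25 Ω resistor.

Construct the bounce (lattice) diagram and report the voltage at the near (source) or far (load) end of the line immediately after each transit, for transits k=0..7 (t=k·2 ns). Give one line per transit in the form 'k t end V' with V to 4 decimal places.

Γ_L=-0.777778, Γ_S=-0.777778; launch V₁=10·200/225=8.888889
k=0 src: V=8.8889
k=1 load: inc=8.888889, refl=8.888889·-0.777778=-6.9136; V=0.000000+8.888889+-6.913580=1.9753
k=2 src: inc=-6.913580, refl=-6.913580·-0.777778=5.3772; V=8.888889+-6.913580+5.377229=7.3525
k=3 load: inc=5.377229, refl=5.377229·-0.777778=-4.1823; V=1.975309+5.377229+-4.182289=3.1702
k=4 src: inc=-4.182289, refl=-4.182289·-0.777778=3.2529; V=7.352538+-4.182289+3.252892=6.4231
k=5 load: inc=3.252892, refl=3.252892·-0.777778=-2.5300; V=3.170248+3.252892+-2.530027=3.8931
k=6 src: inc=-2.530027, refl=-2.530027·-0.777778=1.9678; V=6.423140+-2.530027+1.967799=5.8609
k=7 load: inc=1.967799, refl=1.967799·-0.777778=-1.5305; V=3.893113+1.967799+-1.530510=4.3304

0 0 source 8.8889
1 2 load 1.9753
2 4 source 7.3525
3 6 load 3.1702
4 8 source 6.4231
5 10 load 3.8931
6 12 source 5.8609
7 14 load 4.3304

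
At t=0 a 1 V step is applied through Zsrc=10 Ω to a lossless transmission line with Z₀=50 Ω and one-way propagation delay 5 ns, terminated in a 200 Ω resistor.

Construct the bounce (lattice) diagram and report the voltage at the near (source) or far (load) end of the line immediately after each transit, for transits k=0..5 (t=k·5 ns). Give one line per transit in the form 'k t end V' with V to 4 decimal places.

0 0 source 0.8333
1 5 load 1.3333
2 10 source 1.0000
3 15 load 0.8000
4 20 source 0.9333
5 25 load 1.0133

Γ_L=0.600000, Γ_S=-0.666667; launch V₁=1·50/60=0.833333
k=0 src: V=0.8333
k=1 load: inc=0.833333, refl=0.833333·0.600000=0.5000; V=0.000000+0.833333+0.500000=1.3333
k=2 src: inc=0.500000, refl=0.500000·-0.666667=-0.3333; V=0.833333+0.500000+-0.333333=1.0000
k=3 load: inc=-0.333333, refl=-0.333333·0.600000=-0.2000; V=1.333333+-0.333333+-0.200000=0.8000
k=4 src: inc=-0.200000, refl=-0.200000·-0.666667=0.1333; V=1.000000+-0.200000+0.133333=0.9333
k=5 load: inc=0.133333, refl=0.133333·0.600000=0.0800; V=0.800000+0.133333+0.080000=1.0133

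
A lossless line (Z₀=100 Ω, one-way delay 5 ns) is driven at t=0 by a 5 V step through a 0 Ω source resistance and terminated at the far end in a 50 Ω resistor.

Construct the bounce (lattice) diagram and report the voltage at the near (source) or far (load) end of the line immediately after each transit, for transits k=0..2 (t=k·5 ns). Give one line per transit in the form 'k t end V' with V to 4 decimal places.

Γ_L=-0.333333, Γ_S=-1.000000; launch V₁=5·100/100=5.000000
k=0 src: V=5.0000
k=1 load: inc=5.000000, refl=5.000000·-0.333333=-1.6667; V=0.000000+5.000000+-1.666667=3.3333
k=2 src: inc=-1.666667, refl=-1.666667·-1.000000=1.6667; V=5.000000+-1.666667+1.666667=5.0000

0 0 source 5.0000
1 5 load 3.3333
2 10 source 5.0000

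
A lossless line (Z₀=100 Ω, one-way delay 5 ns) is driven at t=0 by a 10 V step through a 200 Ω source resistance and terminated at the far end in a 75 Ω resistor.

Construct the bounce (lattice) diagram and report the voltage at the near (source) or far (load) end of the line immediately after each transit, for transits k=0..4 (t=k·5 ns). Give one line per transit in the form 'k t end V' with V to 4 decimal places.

0 0 source 3.3333
1 5 load 2.8571
2 10 source 2.6984
3 15 load 2.7211
4 20 source 2.7286

Γ_L=-0.142857, Γ_S=0.333333; launch V₁=10·100/300=3.333333
k=0 src: V=3.3333
k=1 load: inc=3.333333, refl=3.333333·-0.142857=-0.4762; V=0.000000+3.333333+-0.476190=2.8571
k=2 src: inc=-0.476190, refl=-0.476190·0.333333=-0.1587; V=3.333333+-0.476190+-0.158730=2.6984
k=3 load: inc=-0.158730, refl=-0.158730·-0.142857=0.0227; V=2.857143+-0.158730+0.022676=2.7211
k=4 src: inc=0.022676, refl=0.022676·0.333333=0.0076; V=2.698413+0.022676+0.007559=2.7286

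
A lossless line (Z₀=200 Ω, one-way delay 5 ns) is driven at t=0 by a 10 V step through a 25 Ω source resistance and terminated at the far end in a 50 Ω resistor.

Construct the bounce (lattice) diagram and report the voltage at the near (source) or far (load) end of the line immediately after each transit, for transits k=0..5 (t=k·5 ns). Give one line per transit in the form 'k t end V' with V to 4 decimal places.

Γ_L=-0.600000, Γ_S=-0.777778; launch V₁=10·200/225=8.888889
k=0 src: V=8.8889
k=1 load: inc=8.888889, refl=8.888889·-0.600000=-5.3333; V=0.000000+8.888889+-5.333333=3.5556
k=2 src: inc=-5.333333, refl=-5.333333·-0.777778=4.1481; V=8.888889+-5.333333+4.148148=7.7037
k=3 load: inc=4.148148, refl=4.148148·-0.600000=-2.4889; V=3.555556+4.148148+-2.488889=5.2148
k=4 src: inc=-2.488889, refl=-2.488889·-0.777778=1.9358; V=7.703704+-2.488889+1.935802=7.1506
k=5 load: inc=1.935802, refl=1.935802·-0.600000=-1.1615; V=5.214815+1.935802+-1.161481=5.9891

0 0 source 8.8889
1 5 load 3.5556
2 10 source 7.7037
3 15 load 5.2148
4 20 source 7.1506
5 25 load 5.9891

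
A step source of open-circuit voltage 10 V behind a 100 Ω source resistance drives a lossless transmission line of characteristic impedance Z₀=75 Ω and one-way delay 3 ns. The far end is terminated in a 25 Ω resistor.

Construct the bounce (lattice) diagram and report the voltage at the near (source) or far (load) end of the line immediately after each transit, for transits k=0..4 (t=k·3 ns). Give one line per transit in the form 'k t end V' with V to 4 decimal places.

Γ_L=-0.500000, Γ_S=0.142857; launch V₁=10·75/175=4.285714
k=0 src: V=4.2857
k=1 load: inc=4.285714, refl=4.285714·-0.500000=-2.1429; V=0.000000+4.285714+-2.142857=2.1429
k=2 src: inc=-2.142857, refl=-2.142857·0.142857=-0.3061; V=4.285714+-2.142857+-0.306122=1.8367
k=3 load: inc=-0.306122, refl=-0.306122·-0.500000=0.1531; V=2.142857+-0.306122+0.153061=1.9898
k=4 src: inc=0.153061, refl=0.153061·0.142857=0.0219; V=1.836735+0.153061+0.021866=2.0117

0 0 source 4.2857
1 3 load 2.1429
2 6 source 1.8367
3 9 load 1.9898
4 12 source 2.0117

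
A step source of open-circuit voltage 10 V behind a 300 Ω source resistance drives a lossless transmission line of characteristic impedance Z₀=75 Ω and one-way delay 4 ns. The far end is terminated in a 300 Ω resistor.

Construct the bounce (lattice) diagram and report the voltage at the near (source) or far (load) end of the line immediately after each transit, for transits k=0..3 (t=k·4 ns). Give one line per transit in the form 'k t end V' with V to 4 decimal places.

0 0 source 2.0000
1 4 load 3.2000
2 8 source 3.9200
3 12 load 4.3520

Γ_L=0.600000, Γ_S=0.600000; launch V₁=10·75/375=2.000000
k=0 src: V=2.0000
k=1 load: inc=2.000000, refl=2.000000·0.600000=1.2000; V=0.000000+2.000000+1.200000=3.2000
k=2 src: inc=1.200000, refl=1.200000·0.600000=0.7200; V=2.000000+1.200000+0.720000=3.9200
k=3 load: inc=0.720000, refl=0.720000·0.600000=0.4320; V=3.200000+0.720000+0.432000=4.3520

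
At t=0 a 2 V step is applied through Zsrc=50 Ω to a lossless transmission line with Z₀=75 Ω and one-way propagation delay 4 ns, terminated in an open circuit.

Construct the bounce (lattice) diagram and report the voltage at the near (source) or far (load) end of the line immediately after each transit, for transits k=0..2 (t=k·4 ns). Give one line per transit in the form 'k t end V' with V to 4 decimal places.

Γ_L=1.000000, Γ_S=-0.200000; launch V₁=2·75/125=1.200000
k=0 src: V=1.2000
k=1 load: inc=1.200000, refl=1.200000·1.000000=1.2000; V=0.000000+1.200000+1.200000=2.4000
k=2 src: inc=1.200000, refl=1.200000·-0.200000=-0.2400; V=1.200000+1.200000+-0.240000=2.1600

0 0 source 1.2000
1 4 load 2.4000
2 8 source 2.1600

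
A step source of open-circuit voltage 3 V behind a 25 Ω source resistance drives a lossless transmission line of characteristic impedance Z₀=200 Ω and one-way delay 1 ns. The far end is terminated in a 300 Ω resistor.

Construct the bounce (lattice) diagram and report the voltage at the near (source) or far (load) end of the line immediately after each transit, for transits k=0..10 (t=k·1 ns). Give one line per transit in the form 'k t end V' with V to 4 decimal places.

Γ_L=0.200000, Γ_S=-0.777778; launch V₁=3·200/225=2.666667
k=0 src: V=2.6667
k=1 load: inc=2.666667, refl=2.666667·0.200000=0.5333; V=0.000000+2.666667+0.533333=3.2000
k=2 src: inc=0.533333, refl=0.533333·-0.777778=-0.4148; V=2.666667+0.533333+-0.414815=2.7852
k=3 load: inc=-0.414815, refl=-0.414815·0.200000=-0.0830; V=3.200000+-0.414815+-0.082963=2.7022
k=4 src: inc=-0.082963, refl=-0.082963·-0.777778=0.0645; V=2.785185+-0.082963+0.064527=2.7667
k=5 load: inc=0.064527, refl=0.064527·0.200000=0.0129; V=2.702222+0.064527+0.012905=2.7797
k=6 src: inc=0.012905, refl=0.012905·-0.777778=-0.0100; V=2.766749+0.012905+-0.010037=2.7696
k=7 load: inc=-0.010037, refl=-0.010037·0.200000=-0.0020; V=2.779654+-0.010037+-0.002007=2.7676
k=8 src: inc=-0.002007, refl=-0.002007·-0.777778=0.0016; V=2.769617+-0.002007+0.001561=2.7692
k=9 load: inc=0.001561, refl=0.001561·0.200000=0.0003; V=2.767609+0.001561+0.000312=2.7695
k=10 src: inc=0.000312, refl=0.000312·-0.777778=-0.0002; V=2.769171+0.000312+-0.000243=2.7692

0 0 source 2.6667
1 1 load 3.2000
2 2 source 2.7852
3 3 load 2.7022
4 4 source 2.7667
5 5 load 2.7797
6 6 source 2.7696
7 7 load 2.7676
8 8 source 2.7692
9 9 load 2.7695
10 10 source 2.7692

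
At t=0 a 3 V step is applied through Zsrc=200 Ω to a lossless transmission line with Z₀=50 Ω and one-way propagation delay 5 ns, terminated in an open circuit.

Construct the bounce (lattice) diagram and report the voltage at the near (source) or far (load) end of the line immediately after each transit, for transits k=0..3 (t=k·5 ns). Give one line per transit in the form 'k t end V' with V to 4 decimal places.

0 0 source 0.6000
1 5 load 1.2000
2 10 source 1.5600
3 15 load 1.9200

Γ_L=1.000000, Γ_S=0.600000; launch V₁=3·50/250=0.600000
k=0 src: V=0.6000
k=1 load: inc=0.600000, refl=0.600000·1.000000=0.6000; V=0.000000+0.600000+0.600000=1.2000
k=2 src: inc=0.600000, refl=0.600000·0.600000=0.3600; V=0.600000+0.600000+0.360000=1.5600
k=3 load: inc=0.360000, refl=0.360000·1.000000=0.3600; V=1.200000+0.360000+0.360000=1.9200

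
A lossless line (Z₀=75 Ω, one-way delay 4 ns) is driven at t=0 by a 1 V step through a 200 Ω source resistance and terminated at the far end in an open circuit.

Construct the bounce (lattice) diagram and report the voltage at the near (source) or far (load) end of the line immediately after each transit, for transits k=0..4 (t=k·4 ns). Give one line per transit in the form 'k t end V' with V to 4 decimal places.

Γ_L=1.000000, Γ_S=0.454545; launch V₁=1·75/275=0.272727
k=0 src: V=0.2727
k=1 load: inc=0.272727, refl=0.272727·1.000000=0.2727; V=0.000000+0.272727+0.272727=0.5455
k=2 src: inc=0.272727, refl=0.272727·0.454545=0.1240; V=0.272727+0.272727+0.123967=0.6694
k=3 load: inc=0.123967, refl=0.123967·1.000000=0.1240; V=0.545455+0.123967+0.123967=0.7934
k=4 src: inc=0.123967, refl=0.123967·0.454545=0.0563; V=0.669421+0.123967+0.056349=0.8497

0 0 source 0.2727
1 4 load 0.5455
2 8 source 0.6694
3 12 load 0.7934
4 16 source 0.8497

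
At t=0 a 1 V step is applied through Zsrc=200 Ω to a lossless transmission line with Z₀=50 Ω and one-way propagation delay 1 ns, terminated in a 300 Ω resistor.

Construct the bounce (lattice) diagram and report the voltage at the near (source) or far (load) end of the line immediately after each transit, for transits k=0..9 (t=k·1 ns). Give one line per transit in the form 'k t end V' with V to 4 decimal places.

0 0 source 0.2000
1 1 load 0.3429
2 2 source 0.4286
3 3 load 0.4898
4 4 source 0.5265
5 5 load 0.5528
6 6 source 0.5685
7 7 load 0.5798
8 8 source 0.5865
9 9 load 0.5913

Γ_L=0.714286, Γ_S=0.600000; launch V₁=1·50/250=0.200000
k=0 src: V=0.2000
k=1 load: inc=0.200000, refl=0.200000·0.714286=0.1429; V=0.000000+0.200000+0.142857=0.3429
k=2 src: inc=0.142857, refl=0.142857·0.600000=0.0857; V=0.200000+0.142857+0.085714=0.4286
k=3 load: inc=0.085714, refl=0.085714·0.714286=0.0612; V=0.342857+0.085714+0.061224=0.4898
k=4 src: inc=0.061224, refl=0.061224·0.600000=0.0367; V=0.428571+0.061224+0.036735=0.5265
k=5 load: inc=0.036735, refl=0.036735·0.714286=0.0262; V=0.489796+0.036735+0.026239=0.5528
k=6 src: inc=0.026239, refl=0.026239·0.600000=0.0157; V=0.526531+0.026239+0.015743=0.5685
k=7 load: inc=0.015743, refl=0.015743·0.714286=0.0112; V=0.552770+0.015743+0.011245=0.5798
k=8 src: inc=0.011245, refl=0.011245·0.600000=0.0067; V=0.568513+0.011245+0.006747=0.5865
k=9 load: inc=0.006747, refl=0.006747·0.714286=0.0048; V=0.579758+0.006747+0.004819=0.5913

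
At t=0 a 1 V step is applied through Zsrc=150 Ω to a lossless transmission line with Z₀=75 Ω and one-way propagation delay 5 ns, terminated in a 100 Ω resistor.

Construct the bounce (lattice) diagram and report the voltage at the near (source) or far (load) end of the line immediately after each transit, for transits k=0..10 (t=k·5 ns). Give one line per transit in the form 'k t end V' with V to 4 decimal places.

Γ_L=0.142857, Γ_S=0.333333; launch V₁=1·75/225=0.333333
k=0 src: V=0.3333
k=1 load: inc=0.333333, refl=0.333333·0.142857=0.0476; V=0.000000+0.333333+0.047619=0.3810
k=2 src: inc=0.047619, refl=0.047619·0.333333=0.0159; V=0.333333+0.047619+0.015873=0.3968
k=3 load: inc=0.015873, refl=0.015873·0.142857=0.0023; V=0.380952+0.015873+0.002268=0.3991
k=4 src: inc=0.002268, refl=0.002268·0.333333=0.0008; V=0.396825+0.002268+0.000756=0.3998
k=5 load: inc=0.000756, refl=0.000756·0.142857=0.0001; V=0.399093+0.000756+0.000108=0.4000
k=6 src: inc=0.000108, refl=0.000108·0.333333=0.0000; V=0.399849+0.000108+0.000036=0.4000
k=7 load: inc=0.000036, refl=0.000036·0.142857=0.0000; V=0.399957+0.000036+0.000005=0.4000
k=8 src: inc=0.000005, refl=0.000005·0.333333=0.0000; V=0.399993+0.000005+0.000002=0.4000
k=9 load: inc=0.000002, refl=0.000002·0.142857=0.0000; V=0.399998+0.000002+0.000000=0.4000
k=10 src: inc=0.000000, refl=0.000000·0.333333=0.0000; V=0.400000+0.000000+0.000000=0.4000

0 0 source 0.3333
1 5 load 0.3810
2 10 source 0.3968
3 15 load 0.3991
4 20 source 0.3998
5 25 load 0.4000
6 30 source 0.4000
7 35 load 0.4000
8 40 source 0.4000
9 45 load 0.4000
10 50 source 0.4000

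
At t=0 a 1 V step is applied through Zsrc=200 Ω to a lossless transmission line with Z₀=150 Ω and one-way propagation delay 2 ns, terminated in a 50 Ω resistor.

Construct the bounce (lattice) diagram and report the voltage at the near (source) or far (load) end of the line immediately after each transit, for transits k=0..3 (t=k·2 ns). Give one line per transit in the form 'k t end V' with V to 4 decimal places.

Γ_L=-0.500000, Γ_S=0.142857; launch V₁=1·150/350=0.428571
k=0 src: V=0.4286
k=1 load: inc=0.428571, refl=0.428571·-0.500000=-0.2143; V=0.000000+0.428571+-0.214286=0.2143
k=2 src: inc=-0.214286, refl=-0.214286·0.142857=-0.0306; V=0.428571+-0.214286+-0.030612=0.1837
k=3 load: inc=-0.030612, refl=-0.030612·-0.500000=0.0153; V=0.214286+-0.030612+0.015306=0.1990

0 0 source 0.4286
1 2 load 0.2143
2 4 source 0.1837
3 6 load 0.1990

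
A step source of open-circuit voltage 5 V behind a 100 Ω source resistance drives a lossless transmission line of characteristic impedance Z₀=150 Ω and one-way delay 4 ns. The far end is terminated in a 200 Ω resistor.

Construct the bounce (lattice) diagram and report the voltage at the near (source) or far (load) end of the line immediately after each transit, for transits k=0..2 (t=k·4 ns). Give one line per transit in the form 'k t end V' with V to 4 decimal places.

0 0 source 3.0000
1 4 load 3.4286
2 8 source 3.3429

Γ_L=0.142857, Γ_S=-0.200000; launch V₁=5·150/250=3.000000
k=0 src: V=3.0000
k=1 load: inc=3.000000, refl=3.000000·0.142857=0.4286; V=0.000000+3.000000+0.428571=3.4286
k=2 src: inc=0.428571, refl=0.428571·-0.200000=-0.0857; V=3.000000+0.428571+-0.085714=3.3429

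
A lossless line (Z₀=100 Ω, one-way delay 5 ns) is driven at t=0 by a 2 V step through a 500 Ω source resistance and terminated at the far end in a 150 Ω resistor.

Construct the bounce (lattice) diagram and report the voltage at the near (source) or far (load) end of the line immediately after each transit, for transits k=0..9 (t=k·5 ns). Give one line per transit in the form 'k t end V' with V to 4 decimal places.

0 0 source 0.3333
1 5 load 0.4000
2 10 source 0.4444
3 15 load 0.4533
4 20 source 0.4593
5 25 load 0.4604
6 30 source 0.4612
7 35 load 0.4614
8 40 source 0.4615
9 45 load 0.4615

Γ_L=0.200000, Γ_S=0.666667; launch V₁=2·100/600=0.333333
k=0 src: V=0.3333
k=1 load: inc=0.333333, refl=0.333333·0.200000=0.0667; V=0.000000+0.333333+0.066667=0.4000
k=2 src: inc=0.066667, refl=0.066667·0.666667=0.0444; V=0.333333+0.066667+0.044444=0.4444
k=3 load: inc=0.044444, refl=0.044444·0.200000=0.0089; V=0.400000+0.044444+0.008889=0.4533
k=4 src: inc=0.008889, refl=0.008889·0.666667=0.0059; V=0.444444+0.008889+0.005926=0.4593
k=5 load: inc=0.005926, refl=0.005926·0.200000=0.0012; V=0.453333+0.005926+0.001185=0.4604
k=6 src: inc=0.001185, refl=0.001185·0.666667=0.0008; V=0.459259+0.001185+0.000790=0.4612
k=7 load: inc=0.000790, refl=0.000790·0.200000=0.0002; V=0.460444+0.000790+0.000158=0.4614
k=8 src: inc=0.000158, refl=0.000158·0.666667=0.0001; V=0.461235+0.000158+0.000105=0.4615
k=9 load: inc=0.000105, refl=0.000105·0.200000=0.0000; V=0.461393+0.000105+0.000021=0.4615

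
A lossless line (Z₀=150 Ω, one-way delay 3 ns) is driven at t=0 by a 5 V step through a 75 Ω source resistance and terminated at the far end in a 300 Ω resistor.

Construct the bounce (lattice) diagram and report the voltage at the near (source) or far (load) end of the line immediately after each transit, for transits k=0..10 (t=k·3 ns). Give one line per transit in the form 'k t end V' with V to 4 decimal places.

0 0 source 3.3333
1 3 load 4.4444
2 6 source 4.0741
3 9 load 3.9506
4 12 source 3.9918
5 15 load 4.0055
6 18 source 4.0009
7 21 load 3.9994
8 24 source 3.9999
9 27 load 4.0001
10 30 source 4.0000

Γ_L=0.333333, Γ_S=-0.333333; launch V₁=5·150/225=3.333333
k=0 src: V=3.3333
k=1 load: inc=3.333333, refl=3.333333·0.333333=1.1111; V=0.000000+3.333333+1.111111=4.4444
k=2 src: inc=1.111111, refl=1.111111·-0.333333=-0.3704; V=3.333333+1.111111+-0.370370=4.0741
k=3 load: inc=-0.370370, refl=-0.370370·0.333333=-0.1235; V=4.444444+-0.370370+-0.123457=3.9506
k=4 src: inc=-0.123457, refl=-0.123457·-0.333333=0.0412; V=4.074074+-0.123457+0.041152=3.9918
k=5 load: inc=0.041152, refl=0.041152·0.333333=0.0137; V=3.950617+0.041152+0.013717=4.0055
k=6 src: inc=0.013717, refl=0.013717·-0.333333=-0.0046; V=3.991770+0.013717+-0.004572=4.0009
k=7 load: inc=-0.004572, refl=-0.004572·0.333333=-0.0015; V=4.005487+-0.004572+-0.001524=3.9994
k=8 src: inc=-0.001524, refl=-0.001524·-0.333333=0.0005; V=4.000914+-0.001524+0.000508=3.9999
k=9 load: inc=0.000508, refl=0.000508·0.333333=0.0002; V=3.999390+0.000508+0.000169=4.0001
k=10 src: inc=0.000169, refl=0.000169·-0.333333=-0.0001; V=3.999898+0.000169+-0.000056=4.0000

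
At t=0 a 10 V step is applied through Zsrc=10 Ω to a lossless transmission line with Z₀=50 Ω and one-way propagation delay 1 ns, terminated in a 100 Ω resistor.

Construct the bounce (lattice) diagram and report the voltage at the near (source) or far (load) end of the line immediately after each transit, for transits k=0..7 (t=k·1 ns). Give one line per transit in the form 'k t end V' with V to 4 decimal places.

Γ_L=0.333333, Γ_S=-0.666667; launch V₁=10·50/60=8.333333
k=0 src: V=8.3333
k=1 load: inc=8.333333, refl=8.333333·0.333333=2.7778; V=0.000000+8.333333+2.777778=11.1111
k=2 src: inc=2.777778, refl=2.777778·-0.666667=-1.8519; V=8.333333+2.777778+-1.851852=9.2593
k=3 load: inc=-1.851852, refl=-1.851852·0.333333=-0.6173; V=11.111111+-1.851852+-0.617284=8.6420
k=4 src: inc=-0.617284, refl=-0.617284·-0.666667=0.4115; V=9.259259+-0.617284+0.411523=9.0535
k=5 load: inc=0.411523, refl=0.411523·0.333333=0.1372; V=8.641975+0.411523+0.137174=9.1907
k=6 src: inc=0.137174, refl=0.137174·-0.666667=-0.0914; V=9.053498+0.137174+-0.091449=9.0992
k=7 load: inc=-0.091449, refl=-0.091449·0.333333=-0.0305; V=9.190672+-0.091449+-0.030483=9.0687

0 0 source 8.3333
1 1 load 11.1111
2 2 source 9.2593
3 3 load 8.6420
4 4 source 9.0535
5 5 load 9.1907
6 6 source 9.0992
7 7 load 9.0687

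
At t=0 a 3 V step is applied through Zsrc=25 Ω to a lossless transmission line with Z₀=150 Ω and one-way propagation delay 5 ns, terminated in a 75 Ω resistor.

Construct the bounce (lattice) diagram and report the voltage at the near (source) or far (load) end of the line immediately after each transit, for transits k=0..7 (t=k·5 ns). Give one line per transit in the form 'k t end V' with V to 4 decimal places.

0 0 source 2.5714
1 5 load 1.7143
2 10 source 2.3265
3 15 load 2.1224
4 20 source 2.2682
5 25 load 2.2196
6 30 source 2.2543
7 35 load 2.2428

Γ_L=-0.333333, Γ_S=-0.714286; launch V₁=3·150/175=2.571429
k=0 src: V=2.5714
k=1 load: inc=2.571429, refl=2.571429·-0.333333=-0.8571; V=0.000000+2.571429+-0.857143=1.7143
k=2 src: inc=-0.857143, refl=-0.857143·-0.714286=0.6122; V=2.571429+-0.857143+0.612245=2.3265
k=3 load: inc=0.612245, refl=0.612245·-0.333333=-0.2041; V=1.714286+0.612245+-0.204082=2.1224
k=4 src: inc=-0.204082, refl=-0.204082·-0.714286=0.1458; V=2.326531+-0.204082+0.145773=2.2682
k=5 load: inc=0.145773, refl=0.145773·-0.333333=-0.0486; V=2.122449+0.145773+-0.048591=2.2196
k=6 src: inc=-0.048591, refl=-0.048591·-0.714286=0.0347; V=2.268222+-0.048591+0.034708=2.2543
k=7 load: inc=0.034708, refl=0.034708·-0.333333=-0.0116; V=2.219631+0.034708+-0.011569=2.2428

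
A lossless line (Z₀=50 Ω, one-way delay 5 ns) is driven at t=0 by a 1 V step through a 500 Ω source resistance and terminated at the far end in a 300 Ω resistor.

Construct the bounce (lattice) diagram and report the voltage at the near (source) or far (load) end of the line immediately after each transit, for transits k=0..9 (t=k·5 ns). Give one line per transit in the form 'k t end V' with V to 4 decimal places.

0 0 source 0.0909
1 5 load 0.1558
2 10 source 0.2090
3 15 load 0.2469
4 20 source 0.2780
5 25 load 0.3001
6 30 source 0.3183
7 35 load 0.3313
8 40 source 0.3419
9 45 load 0.3494

Γ_L=0.714286, Γ_S=0.818182; launch V₁=1·50/550=0.090909
k=0 src: V=0.0909
k=1 load: inc=0.090909, refl=0.090909·0.714286=0.0649; V=0.000000+0.090909+0.064935=0.1558
k=2 src: inc=0.064935, refl=0.064935·0.818182=0.0531; V=0.090909+0.064935+0.053129=0.2090
k=3 load: inc=0.053129, refl=0.053129·0.714286=0.0379; V=0.155844+0.053129+0.037949=0.2469
k=4 src: inc=0.037949, refl=0.037949·0.818182=0.0310; V=0.208973+0.037949+0.031049=0.2780
k=5 load: inc=0.031049, refl=0.031049·0.714286=0.0222; V=0.246922+0.031049+0.022178=0.3001
k=6 src: inc=0.022178, refl=0.022178·0.818182=0.0181; V=0.277971+0.022178+0.018146=0.3183
k=7 load: inc=0.018146, refl=0.018146·0.714286=0.0130; V=0.300149+0.018146+0.012961=0.3313
k=8 src: inc=0.012961, refl=0.012961·0.818182=0.0106; V=0.318295+0.012961+0.010605=0.3419
k=9 load: inc=0.010605, refl=0.010605·0.714286=0.0076; V=0.331256+0.010605+0.007575=0.3494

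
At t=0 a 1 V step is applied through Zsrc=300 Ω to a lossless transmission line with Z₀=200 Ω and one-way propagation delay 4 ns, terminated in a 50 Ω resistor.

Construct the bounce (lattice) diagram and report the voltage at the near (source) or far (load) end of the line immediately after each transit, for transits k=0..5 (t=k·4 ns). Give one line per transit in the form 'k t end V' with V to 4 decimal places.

0 0 source 0.4000
1 4 load 0.1600
2 8 source 0.1120
3 12 load 0.1408
4 16 source 0.1466
5 20 load 0.1431

Γ_L=-0.600000, Γ_S=0.200000; launch V₁=1·200/500=0.400000
k=0 src: V=0.4000
k=1 load: inc=0.400000, refl=0.400000·-0.600000=-0.2400; V=0.000000+0.400000+-0.240000=0.1600
k=2 src: inc=-0.240000, refl=-0.240000·0.200000=-0.0480; V=0.400000+-0.240000+-0.048000=0.1120
k=3 load: inc=-0.048000, refl=-0.048000·-0.600000=0.0288; V=0.160000+-0.048000+0.028800=0.1408
k=4 src: inc=0.028800, refl=0.028800·0.200000=0.0058; V=0.112000+0.028800+0.005760=0.1466
k=5 load: inc=0.005760, refl=0.005760·-0.600000=-0.0035; V=0.140800+0.005760+-0.003456=0.1431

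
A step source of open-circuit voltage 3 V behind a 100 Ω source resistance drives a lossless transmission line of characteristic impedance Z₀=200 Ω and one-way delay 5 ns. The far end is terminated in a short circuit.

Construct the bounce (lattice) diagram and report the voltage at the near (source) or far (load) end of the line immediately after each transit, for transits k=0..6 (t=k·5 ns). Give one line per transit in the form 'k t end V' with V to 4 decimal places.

Γ_L=-1.000000, Γ_S=-0.333333; launch V₁=3·200/300=2.000000
k=0 src: V=2.0000
k=1 load: inc=2.000000, refl=2.000000·-1.000000=-2.0000; V=0.000000+2.000000+-2.000000=0.0000
k=2 src: inc=-2.000000, refl=-2.000000·-0.333333=0.6667; V=2.000000+-2.000000+0.666667=0.6667
k=3 load: inc=0.666667, refl=0.666667·-1.000000=-0.6667; V=0.000000+0.666667+-0.666667=0.0000
k=4 src: inc=-0.666667, refl=-0.666667·-0.333333=0.2222; V=0.666667+-0.666667+0.222222=0.2222
k=5 load: inc=0.222222, refl=0.222222·-1.000000=-0.2222; V=0.000000+0.222222+-0.222222=0.0000
k=6 src: inc=-0.222222, refl=-0.222222·-0.333333=0.0741; V=0.222222+-0.222222+0.074074=0.0741

0 0 source 2.0000
1 5 load 0.0000
2 10 source 0.6667
3 15 load 0.0000
4 20 source 0.2222
5 25 load 0.0000
6 30 source 0.0741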